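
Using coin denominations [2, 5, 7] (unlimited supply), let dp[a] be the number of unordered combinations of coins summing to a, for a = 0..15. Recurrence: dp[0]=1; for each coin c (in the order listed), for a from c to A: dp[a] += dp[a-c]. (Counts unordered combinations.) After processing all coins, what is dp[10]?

after  coin     0     1     2     3     4     5     6     7     8     9    10    11    12    13    14    15
          2     1     0     1     0     1     0     1     0     1     0     1     0     1     0     1     0
          5     1     0     1     0     1     1     1     1     1     1     2     1     2     1     2     2
          7     1     0     1     0     1     1     1     2     1     2     2     2     3     2     4     3

2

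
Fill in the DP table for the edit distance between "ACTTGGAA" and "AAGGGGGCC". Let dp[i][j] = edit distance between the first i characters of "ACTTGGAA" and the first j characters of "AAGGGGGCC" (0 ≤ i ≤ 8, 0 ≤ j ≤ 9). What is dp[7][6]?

   ''  A  A  G  G  G  G  G  C  C
''  0  1  2  3  4  5  6  7  8  9
 A  1  0  1  2  3  4  5  6  7  8
 C  2  1  1  2  3  4  5  6  6  7
 T  3  2  2  2  3  4  5  6  7  7
 T  4  3  3  3  3  4  5  6  7  8
 G  5  4  4  3  3  3  4  5  6  7
 G  6  5  5  4  3  3  3  4  5  6
 A  7  6  5  5  4  4  4  4  5  6
 A  8  7  6  6  5  5  5  5  5  6

4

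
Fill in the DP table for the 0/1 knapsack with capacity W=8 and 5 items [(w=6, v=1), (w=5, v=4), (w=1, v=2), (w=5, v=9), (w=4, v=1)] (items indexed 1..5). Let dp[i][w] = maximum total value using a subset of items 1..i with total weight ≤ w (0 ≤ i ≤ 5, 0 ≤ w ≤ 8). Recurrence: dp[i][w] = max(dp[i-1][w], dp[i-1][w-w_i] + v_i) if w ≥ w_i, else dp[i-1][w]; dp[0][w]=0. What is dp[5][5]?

9

i\w   0   1   2   3   4   5   6   7   8
  0   0   0   0   0   0   0   0   0   0
  1   0   0   0   0   0   0   1   1   1
  2   0   0   0   0   0   4   4   4   4
  3   0   2   2   2   2   4   6   6   6
  4   0   2   2   2   2   9  11  11  11
  5   0   2   2   2   2   9  11  11  11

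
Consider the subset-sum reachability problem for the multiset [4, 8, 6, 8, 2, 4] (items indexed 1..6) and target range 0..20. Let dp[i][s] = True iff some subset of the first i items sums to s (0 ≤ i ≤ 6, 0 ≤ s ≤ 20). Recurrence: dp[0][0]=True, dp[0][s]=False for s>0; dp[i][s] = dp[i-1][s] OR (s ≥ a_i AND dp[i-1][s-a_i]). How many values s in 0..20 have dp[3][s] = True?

i\s   0   1   2   3   4   5   6   7   8   9  10  11  12  13  14  15  16  17  18  19  20
  0   T   F   F   F   F   F   F   F   F   F   F   F   F   F   F   F   F   F   F   F   F
  1   T   F   F   F   T   F   F   F   F   F   F   F   F   F   F   F   F   F   F   F   F
  2   T   F   F   F   T   F   F   F   T   F   F   F   T   F   F   F   F   F   F   F   F
  3   T   F   F   F   T   F   T   F   T   F   T   F   T   F   T   F   F   F   T   F   F
  4   T   F   F   F   T   F   T   F   T   F   T   F   T   F   T   F   T   F   T   F   T
  5   T   F   T   F   T   F   T   F   T   F   T   F   T   F   T   F   T   F   T   F   T
  6   T   F   T   F   T   F   T   F   T   F   T   F   T   F   T   F   T   F   T   F   T

8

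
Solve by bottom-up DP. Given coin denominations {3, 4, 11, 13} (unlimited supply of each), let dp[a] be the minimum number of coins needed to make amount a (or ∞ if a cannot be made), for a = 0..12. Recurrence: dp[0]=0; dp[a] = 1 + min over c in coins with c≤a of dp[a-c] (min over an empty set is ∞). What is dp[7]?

 a  0  1  2  3  4  5  6  7  8  9 10 11 12
dp  0  -  -  1  1  -  2  2  2  3  3  1  3
(- denotes ∞ / unreachable)

2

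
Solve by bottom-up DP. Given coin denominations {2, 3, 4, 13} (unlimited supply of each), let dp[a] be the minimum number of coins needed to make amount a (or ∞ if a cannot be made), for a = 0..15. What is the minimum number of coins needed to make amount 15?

 a  0  1  2  3  4  5  6  7  8  9 10 11 12 13 14 15
dp  0  -  1  1  1  2  2  2  2  3  3  3  3  1  4  2
(- denotes ∞ / unreachable)

2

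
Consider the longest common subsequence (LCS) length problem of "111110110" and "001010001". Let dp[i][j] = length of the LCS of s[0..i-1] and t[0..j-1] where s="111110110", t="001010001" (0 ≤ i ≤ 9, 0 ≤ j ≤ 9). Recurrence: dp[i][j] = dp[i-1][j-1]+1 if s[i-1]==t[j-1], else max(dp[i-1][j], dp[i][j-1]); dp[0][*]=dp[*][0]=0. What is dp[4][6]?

2

   ''  0  0  1  0  1  0  0  0  1
''  0  0  0  0  0  0  0  0  0  0
 1  0  0  0  1  1  1  1  1  1  1
 1  0  0  0  1  1  2  2  2  2  2
 1  0  0  0  1  1  2  2  2  2  3
 1  0  0  0  1  1  2  2  2  2  3
 1  0  0  0  1  1  2  2  2  2  3
 0  0  1  1  1  2  2  3  3  3  3
 1  0  1  1  2  2  3  3  3  3  4
 1  0  1  1  2  2  3  3  3  3  4
 0  0  1  2  2  3  3  4  4  4  4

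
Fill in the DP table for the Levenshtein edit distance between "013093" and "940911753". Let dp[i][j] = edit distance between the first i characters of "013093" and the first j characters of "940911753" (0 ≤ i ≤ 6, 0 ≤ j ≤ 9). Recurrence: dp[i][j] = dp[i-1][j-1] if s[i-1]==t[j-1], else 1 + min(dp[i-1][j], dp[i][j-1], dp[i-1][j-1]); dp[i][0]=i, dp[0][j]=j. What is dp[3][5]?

   ''  9  4  0  9  1  1  7  5  3
''  0  1  2  3  4  5  6  7  8  9
 0  1  1  2  2  3  4  5  6  7  8
 1  2  2  2  3  3  3  4  5  6  7
 3  3  3  3  3  4  4  4  5  6  6
 0  4  4  4  3  4  5  5  5  6  7
 9  5  4  5  4  3  4  5  6  6  7
 3  6  5  5  5  4  4  5  6  7  6

4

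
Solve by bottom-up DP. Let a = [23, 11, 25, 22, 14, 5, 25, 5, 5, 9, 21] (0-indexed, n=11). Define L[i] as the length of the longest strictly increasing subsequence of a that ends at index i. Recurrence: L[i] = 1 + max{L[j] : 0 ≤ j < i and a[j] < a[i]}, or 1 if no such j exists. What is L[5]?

1

   i    0    1    2    3    4    5    6    7    8    9   10
a[i]   23   11   25   22   14    5   25    5    5    9   21
L[i]    1    1    2    2    2    1    3    1    1    2    3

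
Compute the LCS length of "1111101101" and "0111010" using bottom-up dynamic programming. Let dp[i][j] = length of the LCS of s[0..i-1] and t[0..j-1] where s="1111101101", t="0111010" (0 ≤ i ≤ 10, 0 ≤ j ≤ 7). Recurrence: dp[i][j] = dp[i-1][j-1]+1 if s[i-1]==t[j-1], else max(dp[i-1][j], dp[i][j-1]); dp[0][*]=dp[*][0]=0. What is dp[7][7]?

   ''  0  1  1  1  0  1  0
''  0  0  0  0  0  0  0  0
 1  0  0  1  1  1  1  1  1
 1  0  0  1  2  2  2  2  2
 1  0  0  1  2  3  3  3  3
 1  0  0  1  2  3  3  4  4
 1  0  0  1  2  3  3  4  4
 0  0  1  1  2  3  4  4  5
 1  0  1  2  2  3  4  5  5
 1  0  1  2  3  3  4  5  5
 0  0  1  2  3  3  4  5  6
 1  0  1  2  3  4  4  5  6

5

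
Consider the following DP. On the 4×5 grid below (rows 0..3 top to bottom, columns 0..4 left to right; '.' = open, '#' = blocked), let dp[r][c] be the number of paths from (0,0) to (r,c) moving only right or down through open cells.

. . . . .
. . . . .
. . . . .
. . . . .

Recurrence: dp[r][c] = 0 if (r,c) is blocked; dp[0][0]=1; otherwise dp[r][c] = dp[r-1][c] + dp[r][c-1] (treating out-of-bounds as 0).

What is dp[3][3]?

20

r\c   0   1   2   3   4
  0   1   1   1   1   1
  1   1   2   3   4   5
  2   1   3   6  10  15
  3   1   4  10  20  35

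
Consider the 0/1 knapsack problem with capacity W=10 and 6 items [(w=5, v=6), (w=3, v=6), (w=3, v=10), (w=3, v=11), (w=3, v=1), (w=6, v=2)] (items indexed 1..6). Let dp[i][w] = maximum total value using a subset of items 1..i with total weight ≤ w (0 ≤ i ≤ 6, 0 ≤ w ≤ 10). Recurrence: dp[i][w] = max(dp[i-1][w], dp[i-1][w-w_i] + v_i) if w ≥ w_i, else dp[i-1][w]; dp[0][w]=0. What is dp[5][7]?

21

i\w   0   1   2   3   4   5   6   7   8   9  10
  0   0   0   0   0   0   0   0   0   0   0   0
  1   0   0   0   0   0   6   6   6   6   6   6
  2   0   0   0   6   6   6   6   6  12  12  12
  3   0   0   0  10  10  10  16  16  16  16  16
  4   0   0   0  11  11  11  21  21  21  27  27
  5   0   0   0  11  11  11  21  21  21  27  27
  6   0   0   0  11  11  11  21  21  21  27  27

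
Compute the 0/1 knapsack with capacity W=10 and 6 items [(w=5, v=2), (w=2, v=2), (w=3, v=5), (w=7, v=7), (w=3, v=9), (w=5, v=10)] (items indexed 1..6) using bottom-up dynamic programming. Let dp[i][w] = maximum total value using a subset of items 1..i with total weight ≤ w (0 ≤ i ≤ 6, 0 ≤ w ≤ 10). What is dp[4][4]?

i\w   0   1   2   3   4   5   6   7   8   9  10
  0   0   0   0   0   0   0   0   0   0   0   0
  1   0   0   0   0   0   2   2   2   2   2   2
  2   0   0   2   2   2   2   2   4   4   4   4
  3   0   0   2   5   5   7   7   7   7   7   9
  4   0   0   2   5   5   7   7   7   7   9  12
  5   0   0   2   9   9  11  14  14  16  16  16
  6   0   0   2   9   9  11  14  14  19  19  21

5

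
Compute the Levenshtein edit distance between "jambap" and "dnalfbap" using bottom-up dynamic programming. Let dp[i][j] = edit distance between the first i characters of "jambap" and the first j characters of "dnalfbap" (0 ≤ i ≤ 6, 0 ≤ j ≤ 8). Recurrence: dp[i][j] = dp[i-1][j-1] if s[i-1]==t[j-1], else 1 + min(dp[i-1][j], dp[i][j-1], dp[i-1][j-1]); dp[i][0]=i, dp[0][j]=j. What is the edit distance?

   ''  d  n  a  l  f  b  a  p
''  0  1  2  3  4  5  6  7  8
 j  1  1  2  3  4  5  6  7  8
 a  2  2  2  2  3  4  5  6  7
 m  3  3  3  3  3  4  5  6  7
 b  4  4  4  4  4  4  4  5  6
 a  5  5  5  4  5  5  5  4  5
 p  6  6  6  5  5  6  6  5  4

4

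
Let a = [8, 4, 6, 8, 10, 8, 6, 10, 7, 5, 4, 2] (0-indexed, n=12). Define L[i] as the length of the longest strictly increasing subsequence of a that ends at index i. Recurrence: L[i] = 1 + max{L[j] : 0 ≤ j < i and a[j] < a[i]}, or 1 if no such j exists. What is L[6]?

   i    0    1    2    3    4    5    6    7    8    9   10   11
a[i]    8    4    6    8   10    8    6   10    7    5    4    2
L[i]    1    1    2    3    4    3    2    4    3    2    1    1

2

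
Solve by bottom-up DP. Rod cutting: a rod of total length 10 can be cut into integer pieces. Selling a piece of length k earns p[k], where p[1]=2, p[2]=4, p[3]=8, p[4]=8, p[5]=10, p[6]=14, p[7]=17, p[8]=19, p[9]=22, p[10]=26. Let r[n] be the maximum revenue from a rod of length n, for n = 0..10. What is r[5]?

   n    0    1    2    3    4    5    6    7    8    9   10
r[n]    0    2    4    8   10   12   16   18   20   24   26

12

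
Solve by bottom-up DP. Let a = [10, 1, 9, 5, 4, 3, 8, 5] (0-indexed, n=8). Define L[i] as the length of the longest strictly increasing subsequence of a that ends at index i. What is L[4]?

   i    0    1    2    3    4    5    6    7
a[i]   10    1    9    5    4    3    8    5
L[i]    1    1    2    2    2    2    3    3

2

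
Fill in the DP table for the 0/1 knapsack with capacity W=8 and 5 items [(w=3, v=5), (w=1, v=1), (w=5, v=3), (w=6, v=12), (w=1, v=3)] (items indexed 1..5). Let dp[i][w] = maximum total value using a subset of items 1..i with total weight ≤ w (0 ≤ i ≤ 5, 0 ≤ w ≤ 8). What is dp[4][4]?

6

i\w   0   1   2   3   4   5   6   7   8
  0   0   0   0   0   0   0   0   0   0
  1   0   0   0   5   5   5   5   5   5
  2   0   1   1   5   6   6   6   6   6
  3   0   1   1   5   6   6   6   6   8
  4   0   1   1   5   6   6  12  13  13
  5   0   3   4   5   8   9  12  15  16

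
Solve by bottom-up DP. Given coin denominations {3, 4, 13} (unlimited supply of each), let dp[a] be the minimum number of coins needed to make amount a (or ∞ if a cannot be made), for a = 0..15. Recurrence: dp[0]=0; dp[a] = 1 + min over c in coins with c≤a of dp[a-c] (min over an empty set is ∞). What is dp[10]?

 a  0  1  2  3  4  5  6  7  8  9 10 11 12 13 14 15
dp  0  -  -  1  1  -  2  2  2  3  3  3  3  1  4  4
(- denotes ∞ / unreachable)

3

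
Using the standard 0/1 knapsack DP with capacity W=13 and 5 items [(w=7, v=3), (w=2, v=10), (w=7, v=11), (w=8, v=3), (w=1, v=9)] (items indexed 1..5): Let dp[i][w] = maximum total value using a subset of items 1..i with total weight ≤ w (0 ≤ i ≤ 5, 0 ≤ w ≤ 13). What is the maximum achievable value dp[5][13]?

i\w   0   1   2   3   4   5   6   7   8   9  10  11  12  13
  0   0   0   0   0   0   0   0   0   0   0   0   0   0   0
  1   0   0   0   0   0   0   0   3   3   3   3   3   3   3
  2   0   0  10  10  10  10  10  10  10  13  13  13  13  13
  3   0   0  10  10  10  10  10  11  11  21  21  21  21  21
  4   0   0  10  10  10  10  10  11  11  21  21  21  21  21
  5   0   9  10  19  19  19  19  19  20  21  30  30  30  30

30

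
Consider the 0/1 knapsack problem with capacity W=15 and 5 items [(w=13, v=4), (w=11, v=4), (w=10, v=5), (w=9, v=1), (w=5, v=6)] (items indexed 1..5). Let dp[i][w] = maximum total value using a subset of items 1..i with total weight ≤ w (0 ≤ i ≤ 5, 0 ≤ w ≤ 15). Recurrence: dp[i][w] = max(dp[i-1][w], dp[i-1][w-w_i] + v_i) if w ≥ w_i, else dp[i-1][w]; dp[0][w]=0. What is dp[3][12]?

5

i\w   0   1   2   3   4   5   6   7   8   9  10  11  12  13  14  15
  0   0   0   0   0   0   0   0   0   0   0   0   0   0   0   0   0
  1   0   0   0   0   0   0   0   0   0   0   0   0   0   4   4   4
  2   0   0   0   0   0   0   0   0   0   0   0   4   4   4   4   4
  3   0   0   0   0   0   0   0   0   0   0   5   5   5   5   5   5
  4   0   0   0   0   0   0   0   0   0   1   5   5   5   5   5   5
  5   0   0   0   0   0   6   6   6   6   6   6   6   6   6   7  11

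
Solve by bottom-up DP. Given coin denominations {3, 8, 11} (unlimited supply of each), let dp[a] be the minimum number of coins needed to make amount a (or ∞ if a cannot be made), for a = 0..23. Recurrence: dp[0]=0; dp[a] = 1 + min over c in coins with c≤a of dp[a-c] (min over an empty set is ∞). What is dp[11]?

 a  0  1  2  3  4  5  6  7  8  9 10 11 12 13 14 15 16 17 18 19 20 21 22 23
dp  0  -  -  1  -  -  2  -  1  3  -  1  4  -  2  5  2  3  6  2  4  7  2  5
(- denotes ∞ / unreachable)

1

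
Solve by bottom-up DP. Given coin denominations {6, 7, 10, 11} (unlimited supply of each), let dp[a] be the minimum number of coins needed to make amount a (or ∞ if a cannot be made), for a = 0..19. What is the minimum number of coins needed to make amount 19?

3

 a  0  1  2  3  4  5  6  7  8  9 10 11 12 13 14 15 16 17 18 19
dp  0  -  -  -  -  -  1  1  -  -  1  1  2  2  2  -  2  2  2  3
(- denotes ∞ / unreachable)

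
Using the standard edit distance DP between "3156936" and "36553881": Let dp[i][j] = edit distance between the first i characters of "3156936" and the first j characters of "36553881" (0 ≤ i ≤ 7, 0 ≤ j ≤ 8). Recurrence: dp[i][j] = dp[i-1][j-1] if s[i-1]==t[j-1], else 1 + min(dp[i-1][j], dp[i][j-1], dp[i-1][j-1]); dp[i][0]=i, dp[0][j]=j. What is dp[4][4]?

2

   ''  3  6  5  5  3  8  8  1
''  0  1  2  3  4  5  6  7  8
 3  1  0  1  2  3  4  5  6  7
 1  2  1  1  2  3  4  5  6  6
 5  3  2  2  1  2  3  4  5  6
 6  4  3  2  2  2  3  4  5  6
 9  5  4  3  3  3  3  4  5  6
 3  6  5  4  4  4  3  4  5  6
 6  7  6  5  5  5  4  4  5  6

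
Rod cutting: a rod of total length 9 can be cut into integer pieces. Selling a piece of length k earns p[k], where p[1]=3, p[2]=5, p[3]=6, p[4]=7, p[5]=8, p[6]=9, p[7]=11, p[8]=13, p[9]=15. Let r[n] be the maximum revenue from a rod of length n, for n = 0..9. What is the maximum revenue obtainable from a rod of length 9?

   n    0    1    2    3    4    5    6    7    8    9
r[n]    0    3    6    9   12   15   18   21   24   27

27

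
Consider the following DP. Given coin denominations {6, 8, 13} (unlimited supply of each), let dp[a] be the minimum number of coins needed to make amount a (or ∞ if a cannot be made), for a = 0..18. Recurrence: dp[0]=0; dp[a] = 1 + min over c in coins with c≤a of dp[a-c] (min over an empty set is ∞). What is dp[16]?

 a  0  1  2  3  4  5  6  7  8  9 10 11 12 13 14 15 16 17 18
dp  0  -  -  -  -  -  1  -  1  -  -  -  2  1  2  -  2  -  3
(- denotes ∞ / unreachable)

2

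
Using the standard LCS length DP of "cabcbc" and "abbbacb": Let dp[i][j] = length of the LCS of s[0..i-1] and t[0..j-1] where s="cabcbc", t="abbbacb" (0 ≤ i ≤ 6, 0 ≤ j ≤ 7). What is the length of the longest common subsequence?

4

   ''  a  b  b  b  a  c  b
''  0  0  0  0  0  0  0  0
 c  0  0  0  0  0  0  1  1
 a  0  1  1  1  1  1  1  1
 b  0  1  2  2  2  2  2  2
 c  0  1  2  2  2  2  3  3
 b  0  1  2  3  3  3  3  4
 c  0  1  2  3  3  3  4  4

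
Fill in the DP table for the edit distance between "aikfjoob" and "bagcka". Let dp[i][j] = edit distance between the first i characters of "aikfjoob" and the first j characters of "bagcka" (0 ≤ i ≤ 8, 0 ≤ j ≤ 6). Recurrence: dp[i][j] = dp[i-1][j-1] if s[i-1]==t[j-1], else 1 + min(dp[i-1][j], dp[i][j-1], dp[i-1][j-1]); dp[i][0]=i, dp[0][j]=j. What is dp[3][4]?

3

   ''  b  a  g  c  k  a
''  0  1  2  3  4  5  6
 a  1  1  1  2  3  4  5
 i  2  2  2  2  3  4  5
 k  3  3  3  3  3  3  4
 f  4  4  4  4  4  4  4
 j  5  5  5  5  5  5  5
 o  6  6  6  6  6  6  6
 o  7  7  7  7  7  7  7
 b  8  7  8  8  8  8  8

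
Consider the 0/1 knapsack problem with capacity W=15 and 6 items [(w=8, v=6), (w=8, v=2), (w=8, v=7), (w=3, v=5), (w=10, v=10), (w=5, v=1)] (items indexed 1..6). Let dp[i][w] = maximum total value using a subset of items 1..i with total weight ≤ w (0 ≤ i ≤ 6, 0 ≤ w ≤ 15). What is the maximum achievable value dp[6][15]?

i\w   0   1   2   3   4   5   6   7   8   9  10  11  12  13  14  15
  0   0   0   0   0   0   0   0   0   0   0   0   0   0   0   0   0
  1   0   0   0   0   0   0   0   0   6   6   6   6   6   6   6   6
  2   0   0   0   0   0   0   0   0   6   6   6   6   6   6   6   6
  3   0   0   0   0   0   0   0   0   7   7   7   7   7   7   7   7
  4   0   0   0   5   5   5   5   5   7   7   7  12  12  12  12  12
  5   0   0   0   5   5   5   5   5   7   7  10  12  12  15  15  15
  6   0   0   0   5   5   5   5   5   7   7  10  12  12  15  15  15

15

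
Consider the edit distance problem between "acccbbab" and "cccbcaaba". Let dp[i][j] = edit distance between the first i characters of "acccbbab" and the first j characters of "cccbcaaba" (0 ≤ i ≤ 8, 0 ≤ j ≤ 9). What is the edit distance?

   ''  c  c  c  b  c  a  a  b  a
''  0  1  2  3  4  5  6  7  8  9
 a  1  1  2  3  4  5  5  6  7  8
 c  2  1  1  2  3  4  5  6  7  8
 c  3  2  1  1  2  3  4  5  6  7
 c  4  3  2  1  2  2  3  4  5  6
 b  5  4  3  2  1  2  3  4  4  5
 b  6  5  4  3  2  2  3  4  4  5
 a  7  6  5  4  3  3  2  3  4  4
 b  8  7  6  5  4  4  3  3  3  4

4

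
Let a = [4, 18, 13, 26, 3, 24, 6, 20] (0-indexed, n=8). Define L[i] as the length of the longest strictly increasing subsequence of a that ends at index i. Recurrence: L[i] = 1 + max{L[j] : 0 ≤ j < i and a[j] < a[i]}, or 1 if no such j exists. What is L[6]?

2

   i    0    1    2    3    4    5    6    7
a[i]    4   18   13   26    3   24    6   20
L[i]    1    2    2    3    1    3    2    3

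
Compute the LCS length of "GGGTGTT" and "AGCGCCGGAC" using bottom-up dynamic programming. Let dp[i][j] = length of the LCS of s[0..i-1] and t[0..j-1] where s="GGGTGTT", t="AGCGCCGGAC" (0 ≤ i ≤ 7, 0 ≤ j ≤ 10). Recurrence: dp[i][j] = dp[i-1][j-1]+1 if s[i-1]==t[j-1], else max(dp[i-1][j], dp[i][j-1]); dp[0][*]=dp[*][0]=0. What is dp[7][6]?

   ''  A  G  C  G  C  C  G  G  A  C
''  0  0  0  0  0  0  0  0  0  0  0
 G  0  0  1  1  1  1  1  1  1  1  1
 G  0  0  1  1  2  2  2  2  2  2  2
 G  0  0  1  1  2  2  2  3  3  3  3
 T  0  0  1  1  2  2  2  3  3  3  3
 G  0  0  1  1  2  2  2  3  4  4  4
 T  0  0  1  1  2  2  2  3  4  4  4
 T  0  0  1  1  2  2  2  3  4  4  4

2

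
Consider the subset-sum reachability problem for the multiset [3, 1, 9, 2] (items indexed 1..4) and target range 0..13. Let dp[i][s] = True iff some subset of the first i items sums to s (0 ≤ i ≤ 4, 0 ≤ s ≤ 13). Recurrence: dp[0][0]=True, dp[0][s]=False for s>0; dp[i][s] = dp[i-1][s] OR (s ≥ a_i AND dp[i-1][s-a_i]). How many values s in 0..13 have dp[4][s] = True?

i\s   0   1   2   3   4   5   6   7   8   9  10  11  12  13
  0   T   F   F   F   F   F   F   F   F   F   F   F   F   F
  1   T   F   F   T   F   F   F   F   F   F   F   F   F   F
  2   T   T   F   T   T   F   F   F   F   F   F   F   F   F
  3   T   T   F   T   T   F   F   F   F   T   T   F   T   T
  4   T   T   T   T   T   T   T   F   F   T   T   T   T   T

12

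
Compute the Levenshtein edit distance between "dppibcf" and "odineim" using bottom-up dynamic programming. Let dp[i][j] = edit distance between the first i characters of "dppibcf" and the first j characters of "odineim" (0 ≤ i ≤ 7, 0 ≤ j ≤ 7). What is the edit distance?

   ''  o  d  i  n  e  i  m
''  0  1  2  3  4  5  6  7
 d  1  1  1  2  3  4  5  6
 p  2  2  2  2  3  4  5  6
 p  3  3  3  3  3  4  5  6
 i  4  4  4  3  4  4  4  5
 b  5  5  5  4  4  5  5  5
 c  6  6  6  5  5  5  6  6
 f  7  7  7  6  6  6  6  7

7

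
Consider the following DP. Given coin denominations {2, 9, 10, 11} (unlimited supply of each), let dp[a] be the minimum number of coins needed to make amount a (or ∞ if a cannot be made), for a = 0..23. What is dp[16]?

4

 a  0  1  2  3  4  5  6  7  8  9 10 11 12 13 14 15 16 17 18 19 20 21 22 23
dp  0  -  1  -  2  -  3  -  4  1  1  1  2  2  3  3  4  4  2  2  2  2  2  3
(- denotes ∞ / unreachable)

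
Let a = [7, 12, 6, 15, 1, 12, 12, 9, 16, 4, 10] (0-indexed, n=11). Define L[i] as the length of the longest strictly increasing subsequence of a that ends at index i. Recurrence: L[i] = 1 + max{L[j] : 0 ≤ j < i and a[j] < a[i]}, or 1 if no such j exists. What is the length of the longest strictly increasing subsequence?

   i    0    1    2    3    4    5    6    7    8    9   10
a[i]    7   12    6   15    1   12   12    9   16    4   10
L[i]    1    2    1    3    1    2    2    2    4    2    3

4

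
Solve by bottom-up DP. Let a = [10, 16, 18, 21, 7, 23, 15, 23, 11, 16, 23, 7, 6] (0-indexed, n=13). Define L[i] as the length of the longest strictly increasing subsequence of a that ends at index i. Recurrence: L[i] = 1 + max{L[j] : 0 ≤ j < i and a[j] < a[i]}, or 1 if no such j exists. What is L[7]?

5

   i    0    1    2    3    4    5    6    7    8    9   10   11   12
a[i]   10   16   18   21    7   23   15   23   11   16   23    7    6
L[i]    1    2    3    4    1    5    2    5    2    3    5    1    1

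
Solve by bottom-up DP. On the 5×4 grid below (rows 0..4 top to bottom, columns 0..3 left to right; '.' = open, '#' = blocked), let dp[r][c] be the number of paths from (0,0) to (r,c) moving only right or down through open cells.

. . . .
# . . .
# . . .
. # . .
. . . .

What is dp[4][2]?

3

r\c   0   1   2   3
  0   1   1   1   1
  1   0   1   2   3
  2   0   1   3   6
  3   0   0   3   9
  4   0   0   3  12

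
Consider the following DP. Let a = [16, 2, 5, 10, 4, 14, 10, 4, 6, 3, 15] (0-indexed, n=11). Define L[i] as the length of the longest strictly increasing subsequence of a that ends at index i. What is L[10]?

   i    0    1    2    3    4    5    6    7    8    9   10
a[i]   16    2    5   10    4   14   10    4    6    3   15
L[i]    1    1    2    3    2    4    3    2    3    2    5

5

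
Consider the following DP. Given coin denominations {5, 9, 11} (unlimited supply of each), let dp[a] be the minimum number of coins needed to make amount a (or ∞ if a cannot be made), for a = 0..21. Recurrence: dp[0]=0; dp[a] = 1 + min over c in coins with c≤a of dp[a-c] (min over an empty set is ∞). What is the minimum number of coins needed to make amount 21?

 a  0  1  2  3  4  5  6  7  8  9 10 11 12 13 14 15 16 17 18 19 20 21
dp  0  -  -  -  -  1  -  -  -  1  2  1  -  -  2  3  2  -  2  3  2  3
(- denotes ∞ / unreachable)

3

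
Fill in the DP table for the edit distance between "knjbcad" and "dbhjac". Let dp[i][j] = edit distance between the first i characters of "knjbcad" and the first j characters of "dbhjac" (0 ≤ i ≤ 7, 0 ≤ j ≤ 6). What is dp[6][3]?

   ''  d  b  h  j  a  c
''  0  1  2  3  4  5  6
 k  1  1  2  3  4  5  6
 n  2  2  2  3  4  5  6
 j  3  3  3  3  3  4  5
 b  4  4  3  4  4  4  5
 c  5  5  4  4  5  5  4
 a  6  6  5  5  5  5  5
 d  7  6  6  6  6  6  6

5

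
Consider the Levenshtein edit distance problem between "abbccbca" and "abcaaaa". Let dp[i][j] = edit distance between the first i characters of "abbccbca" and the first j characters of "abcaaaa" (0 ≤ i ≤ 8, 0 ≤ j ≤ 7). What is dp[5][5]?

3

   ''  a  b  c  a  a  a  a
''  0  1  2  3  4  5  6  7
 a  1  0  1  2  3  4  5  6
 b  2  1  0  1  2  3  4  5
 b  3  2  1  1  2  3  4  5
 c  4  3  2  1  2  3  4  5
 c  5  4  3  2  2  3  4  5
 b  6  5  4  3  3  3  4  5
 c  7  6  5  4  4  4  4  5
 a  8  7  6  5  4  4  4  4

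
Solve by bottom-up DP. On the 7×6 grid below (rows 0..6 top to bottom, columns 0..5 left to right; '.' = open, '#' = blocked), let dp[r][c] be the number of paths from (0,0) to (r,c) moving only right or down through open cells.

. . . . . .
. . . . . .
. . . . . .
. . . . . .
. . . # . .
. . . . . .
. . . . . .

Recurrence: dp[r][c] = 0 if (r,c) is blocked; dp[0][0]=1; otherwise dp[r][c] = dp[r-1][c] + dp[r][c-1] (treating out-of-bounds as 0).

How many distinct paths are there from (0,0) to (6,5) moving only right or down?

r\c   0   1   2   3   4   5
  0   1   1   1   1   1   1
  1   1   2   3   4   5   6
  2   1   3   6  10  15  21
  3   1   4  10  20  35  56
  4   1   5  15   0  35  91
  5   1   6  21  21  56 147
  6   1   7  28  49 105 252

252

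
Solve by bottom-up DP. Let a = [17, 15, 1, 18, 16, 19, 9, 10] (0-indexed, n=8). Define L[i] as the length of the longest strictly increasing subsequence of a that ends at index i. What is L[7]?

3

   i    0    1    2    3    4    5    6    7
a[i]   17   15    1   18   16   19    9   10
L[i]    1    1    1    2    2    3    2    3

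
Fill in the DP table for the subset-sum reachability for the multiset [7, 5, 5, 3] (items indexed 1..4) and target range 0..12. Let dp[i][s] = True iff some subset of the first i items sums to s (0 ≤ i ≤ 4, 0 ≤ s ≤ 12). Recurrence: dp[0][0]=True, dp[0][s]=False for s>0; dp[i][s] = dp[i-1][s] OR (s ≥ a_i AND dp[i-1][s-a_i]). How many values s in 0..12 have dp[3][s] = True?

5

i\s   0   1   2   3   4   5   6   7   8   9  10  11  12
  0   T   F   F   F   F   F   F   F   F   F   F   F   F
  1   T   F   F   F   F   F   F   T   F   F   F   F   F
  2   T   F   F   F   F   T   F   T   F   F   F   F   T
  3   T   F   F   F   F   T   F   T   F   F   T   F   T
  4   T   F   F   T   F   T   F   T   T   F   T   F   T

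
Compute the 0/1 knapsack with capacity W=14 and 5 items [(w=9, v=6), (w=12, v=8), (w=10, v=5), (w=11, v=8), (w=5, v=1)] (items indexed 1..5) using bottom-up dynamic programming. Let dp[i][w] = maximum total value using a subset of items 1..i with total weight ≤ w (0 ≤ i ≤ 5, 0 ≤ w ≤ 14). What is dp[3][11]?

6

i\w   0   1   2   3   4   5   6   7   8   9  10  11  12  13  14
  0   0   0   0   0   0   0   0   0   0   0   0   0   0   0   0
  1   0   0   0   0   0   0   0   0   0   6   6   6   6   6   6
  2   0   0   0   0   0   0   0   0   0   6   6   6   8   8   8
  3   0   0   0   0   0   0   0   0   0   6   6   6   8   8   8
  4   0   0   0   0   0   0   0   0   0   6   6   8   8   8   8
  5   0   0   0   0   0   1   1   1   1   6   6   8   8   8   8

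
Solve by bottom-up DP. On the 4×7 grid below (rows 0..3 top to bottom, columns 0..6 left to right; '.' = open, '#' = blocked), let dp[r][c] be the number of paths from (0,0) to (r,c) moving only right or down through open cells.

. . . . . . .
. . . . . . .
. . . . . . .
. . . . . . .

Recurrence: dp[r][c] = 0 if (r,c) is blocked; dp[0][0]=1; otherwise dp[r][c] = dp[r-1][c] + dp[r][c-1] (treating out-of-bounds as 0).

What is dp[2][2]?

6

r\c   0   1   2   3   4   5   6
  0   1   1   1   1   1   1   1
  1   1   2   3   4   5   6   7
  2   1   3   6  10  15  21  28
  3   1   4  10  20  35  56  84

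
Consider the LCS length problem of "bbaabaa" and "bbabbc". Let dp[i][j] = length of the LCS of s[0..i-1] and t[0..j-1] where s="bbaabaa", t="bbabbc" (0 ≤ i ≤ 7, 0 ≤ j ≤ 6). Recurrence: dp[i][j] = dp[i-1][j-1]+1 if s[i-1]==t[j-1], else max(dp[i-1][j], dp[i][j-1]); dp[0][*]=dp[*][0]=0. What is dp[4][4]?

3

   ''  b  b  a  b  b  c
''  0  0  0  0  0  0  0
 b  0  1  1  1  1  1  1
 b  0  1  2  2  2  2  2
 a  0  1  2  3  3  3  3
 a  0  1  2  3  3  3  3
 b  0  1  2  3  4  4  4
 a  0  1  2  3  4  4  4
 a  0  1  2  3  4  4  4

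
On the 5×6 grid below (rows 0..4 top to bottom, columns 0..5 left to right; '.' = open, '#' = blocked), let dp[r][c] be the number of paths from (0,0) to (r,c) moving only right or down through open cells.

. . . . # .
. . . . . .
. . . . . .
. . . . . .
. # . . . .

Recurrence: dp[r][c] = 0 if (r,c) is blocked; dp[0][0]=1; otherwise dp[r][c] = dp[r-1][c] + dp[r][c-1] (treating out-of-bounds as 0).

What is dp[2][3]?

10

r\c   0   1   2   3   4   5
  0   1   1   1   1   0   0
  1   1   2   3   4   4   4
  2   1   3   6  10  14  18
  3   1   4  10  20  34  52
  4   1   0  10  30  64 116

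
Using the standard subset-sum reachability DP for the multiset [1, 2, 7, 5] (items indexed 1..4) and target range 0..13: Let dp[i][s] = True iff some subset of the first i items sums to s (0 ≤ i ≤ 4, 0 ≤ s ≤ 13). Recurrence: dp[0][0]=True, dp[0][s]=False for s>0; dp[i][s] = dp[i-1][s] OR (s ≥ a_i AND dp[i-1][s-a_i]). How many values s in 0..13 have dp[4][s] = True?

i\s   0   1   2   3   4   5   6   7   8   9  10  11  12  13
  0   T   F   F   F   F   F   F   F   F   F   F   F   F   F
  1   T   T   F   F   F   F   F   F   F   F   F   F   F   F
  2   T   T   T   T   F   F   F   F   F   F   F   F   F   F
  3   T   T   T   T   F   F   F   T   T   T   T   F   F   F
  4   T   T   T   T   F   T   T   T   T   T   T   F   T   T

12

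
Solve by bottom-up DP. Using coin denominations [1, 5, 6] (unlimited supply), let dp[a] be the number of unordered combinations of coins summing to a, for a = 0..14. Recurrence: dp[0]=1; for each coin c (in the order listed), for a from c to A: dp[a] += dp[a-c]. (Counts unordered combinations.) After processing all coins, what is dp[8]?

3

after  coin     0     1     2     3     4     5     6     7     8     9    10    11    12    13    14
          1     1     1     1     1     1     1     1     1     1     1     1     1     1     1     1
          5     1     1     1     1     1     2     2     2     2     2     3     3     3     3     3
          6     1     1     1     1     1     2     3     3     3     3     4     5     6     6     6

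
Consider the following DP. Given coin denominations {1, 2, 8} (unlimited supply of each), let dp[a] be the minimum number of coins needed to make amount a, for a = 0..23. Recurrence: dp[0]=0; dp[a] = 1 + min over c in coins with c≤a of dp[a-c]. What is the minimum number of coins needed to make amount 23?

 a  0  1  2  3  4  5  6  7  8  9 10 11 12 13 14 15 16 17 18 19 20 21 22 23
dp  0  1  1  2  2  3  3  4  1  2  2  3  3  4  4  5  2  3  3  4  4  5  5  6

6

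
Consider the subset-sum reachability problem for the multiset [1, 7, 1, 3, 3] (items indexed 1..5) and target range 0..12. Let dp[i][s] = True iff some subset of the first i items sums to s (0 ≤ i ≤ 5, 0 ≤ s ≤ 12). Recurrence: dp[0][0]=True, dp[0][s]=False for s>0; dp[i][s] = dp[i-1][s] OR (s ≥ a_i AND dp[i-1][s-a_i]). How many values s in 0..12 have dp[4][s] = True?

i\s   0   1   2   3   4   5   6   7   8   9  10  11  12
  0   T   F   F   F   F   F   F   F   F   F   F   F   F
  1   T   T   F   F   F   F   F   F   F   F   F   F   F
  2   T   T   F   F   F   F   F   T   T   F   F   F   F
  3   T   T   T   F   F   F   F   T   T   T   F   F   F
  4   T   T   T   T   T   T   F   T   T   T   T   T   T
  5   T   T   T   T   T   T   T   T   T   T   T   T   T

12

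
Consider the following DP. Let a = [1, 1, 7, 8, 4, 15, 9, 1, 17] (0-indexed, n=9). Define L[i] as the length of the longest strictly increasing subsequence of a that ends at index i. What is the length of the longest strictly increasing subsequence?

   i    0    1    2    3    4    5    6    7    8
a[i]    1    1    7    8    4   15    9    1   17
L[i]    1    1    2    3    2    4    4    1    5

5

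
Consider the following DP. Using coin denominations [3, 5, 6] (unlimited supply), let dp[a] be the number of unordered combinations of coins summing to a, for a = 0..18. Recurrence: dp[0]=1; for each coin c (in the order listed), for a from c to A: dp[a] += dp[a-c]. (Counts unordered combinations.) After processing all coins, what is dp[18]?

after  coin     0     1     2     3     4     5     6     7     8     9    10    11    12    13    14    15    16    17    18
          3     1     0     0     1     0     0     1     0     0     1     0     0     1     0     0     1     0     0     1
          5     1     0     0     1     0     1     1     0     1     1     1     1     1     1     1     2     1     1     2
          6     1     0     0     1     0     1     2     0     1     2     1     2     3     1     2     4     2     3     5

5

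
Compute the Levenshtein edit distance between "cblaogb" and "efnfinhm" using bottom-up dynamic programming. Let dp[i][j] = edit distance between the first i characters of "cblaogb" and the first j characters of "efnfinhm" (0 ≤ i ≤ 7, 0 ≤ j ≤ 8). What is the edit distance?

8

   ''  e  f  n  f  i  n  h  m
''  0  1  2  3  4  5  6  7  8
 c  1  1  2  3  4  5  6  7  8
 b  2  2  2  3  4  5  6  7  8
 l  3  3  3  3  4  5  6  7  8
 a  4  4  4  4  4  5  6  7  8
 o  5  5  5  5  5  5  6  7  8
 g  6  6  6  6  6  6  6  7  8
 b  7  7  7  7  7  7  7  7  8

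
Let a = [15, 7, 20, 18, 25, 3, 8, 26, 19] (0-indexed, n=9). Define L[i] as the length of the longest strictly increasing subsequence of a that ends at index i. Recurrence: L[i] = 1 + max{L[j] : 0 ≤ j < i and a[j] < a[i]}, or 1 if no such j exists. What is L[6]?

   i    0    1    2    3    4    5    6    7    8
a[i]   15    7   20   18   25    3    8   26   19
L[i]    1    1    2    2    3    1    2    4    3

2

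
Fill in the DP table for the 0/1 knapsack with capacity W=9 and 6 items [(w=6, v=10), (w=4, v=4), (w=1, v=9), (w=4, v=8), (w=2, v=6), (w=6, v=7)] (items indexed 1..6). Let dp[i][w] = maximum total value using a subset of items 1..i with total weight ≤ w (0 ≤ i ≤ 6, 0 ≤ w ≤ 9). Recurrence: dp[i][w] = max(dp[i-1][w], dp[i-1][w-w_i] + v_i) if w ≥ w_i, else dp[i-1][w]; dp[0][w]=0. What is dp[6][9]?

i\w   0   1   2   3   4   5   6   7   8   9
  0   0   0   0   0   0   0   0   0   0   0
  1   0   0   0   0   0   0  10  10  10  10
  2   0   0   0   0   4   4  10  10  10  10
  3   0   9   9   9   9  13  13  19  19  19
  4   0   9   9   9   9  17  17  19  19  21
  5   0   9   9  15  15  17  17  23  23  25
  6   0   9   9  15  15  17  17  23  23  25

25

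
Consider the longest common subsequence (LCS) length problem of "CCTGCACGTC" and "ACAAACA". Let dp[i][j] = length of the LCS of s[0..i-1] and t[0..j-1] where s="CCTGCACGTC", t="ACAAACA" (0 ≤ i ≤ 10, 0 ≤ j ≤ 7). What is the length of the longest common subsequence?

   ''  A  C  A  A  A  C  A
''  0  0  0  0  0  0  0  0
 C  0  0  1  1  1  1  1  1
 C  0  0  1  1  1  1  2  2
 T  0  0  1  1  1  1  2  2
 G  0  0  1  1  1  1  2  2
 C  0  0  1  1  1  1  2  2
 A  0  1  1  2  2  2  2  3
 C  0  1  2  2  2  2  3  3
 G  0  1  2  2  2  2  3  3
 T  0  1  2  2  2  2  3  3
 C  0  1  2  2  2  2  3  3

3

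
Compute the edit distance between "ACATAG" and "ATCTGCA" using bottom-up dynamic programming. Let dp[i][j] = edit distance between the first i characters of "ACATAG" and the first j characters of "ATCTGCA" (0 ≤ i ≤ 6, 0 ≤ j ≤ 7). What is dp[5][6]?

4

   ''  A  T  C  T  G  C  A
''  0  1  2  3  4  5  6  7
 A  1  0  1  2  3  4  5  6
 C  2  1  1  1  2  3  4  5
 A  3  2  2  2  2  3  4  4
 T  4  3  2  3  2  3  4  5
 A  5  4  3  3  3  3  4  4
 G  6  5  4  4  4  3  4  5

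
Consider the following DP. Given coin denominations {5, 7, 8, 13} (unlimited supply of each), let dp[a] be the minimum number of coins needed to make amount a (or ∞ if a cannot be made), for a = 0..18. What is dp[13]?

1

 a  0  1  2  3  4  5  6  7  8  9 10 11 12 13 14 15 16 17 18
dp  0  -  -  -  -  1  -  1  1  -  2  -  2  1  2  2  2  3  2
(- denotes ∞ / unreachable)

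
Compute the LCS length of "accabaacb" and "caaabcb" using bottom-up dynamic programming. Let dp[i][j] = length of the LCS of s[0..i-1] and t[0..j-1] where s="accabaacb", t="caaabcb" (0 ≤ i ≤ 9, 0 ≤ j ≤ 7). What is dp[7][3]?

   ''  c  a  a  a  b  c  b
''  0  0  0  0  0  0  0  0
 a  0  0  1  1  1  1  1  1
 c  0  1  1  1  1  1  2  2
 c  0  1  1  1  1  1  2  2
 a  0  1  2  2  2  2  2  2
 b  0  1  2  2  2  3  3  3
 a  0  1  2  3  3  3  3  3
 a  0  1  2  3  4  4  4  4
 c  0  1  2  3  4  4  5  5
 b  0  1  2  3  4  5  5  6

3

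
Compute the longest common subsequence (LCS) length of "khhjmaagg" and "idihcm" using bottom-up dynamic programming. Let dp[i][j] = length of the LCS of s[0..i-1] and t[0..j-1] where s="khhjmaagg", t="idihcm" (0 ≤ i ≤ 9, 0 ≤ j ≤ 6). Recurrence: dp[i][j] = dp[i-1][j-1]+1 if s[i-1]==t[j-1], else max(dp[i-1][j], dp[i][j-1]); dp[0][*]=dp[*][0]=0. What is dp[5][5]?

1

   ''  i  d  i  h  c  m
''  0  0  0  0  0  0  0
 k  0  0  0  0  0  0  0
 h  0  0  0  0  1  1  1
 h  0  0  0  0  1  1  1
 j  0  0  0  0  1  1  1
 m  0  0  0  0  1  1  2
 a  0  0  0  0  1  1  2
 a  0  0  0  0  1  1  2
 g  0  0  0  0  1  1  2
 g  0  0  0  0  1  1  2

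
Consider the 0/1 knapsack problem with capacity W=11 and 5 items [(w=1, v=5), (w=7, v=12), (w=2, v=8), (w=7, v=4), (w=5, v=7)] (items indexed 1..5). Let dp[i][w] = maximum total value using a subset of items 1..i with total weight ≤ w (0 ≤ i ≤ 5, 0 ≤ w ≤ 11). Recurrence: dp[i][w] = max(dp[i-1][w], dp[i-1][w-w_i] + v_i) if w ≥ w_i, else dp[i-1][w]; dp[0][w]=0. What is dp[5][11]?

i\w   0   1   2   3   4   5   6   7   8   9  10  11
  0   0   0   0   0   0   0   0   0   0   0   0   0
  1   0   5   5   5   5   5   5   5   5   5   5   5
  2   0   5   5   5   5   5   5  12  17  17  17  17
  3   0   5   8  13  13  13  13  13  17  20  25  25
  4   0   5   8  13  13  13  13  13  17  20  25  25
  5   0   5   8  13  13  13  13  15  20  20  25  25

25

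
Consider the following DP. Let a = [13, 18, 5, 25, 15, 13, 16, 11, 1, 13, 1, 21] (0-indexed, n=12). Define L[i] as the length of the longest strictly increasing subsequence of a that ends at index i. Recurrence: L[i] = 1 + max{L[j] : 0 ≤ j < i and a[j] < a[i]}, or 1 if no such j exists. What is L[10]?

   i    0    1    2    3    4    5    6    7    8    9   10   11
a[i]   13   18    5   25   15   13   16   11    1   13    1   21
L[i]    1    2    1    3    2    2    3    2    1    3    1    4

1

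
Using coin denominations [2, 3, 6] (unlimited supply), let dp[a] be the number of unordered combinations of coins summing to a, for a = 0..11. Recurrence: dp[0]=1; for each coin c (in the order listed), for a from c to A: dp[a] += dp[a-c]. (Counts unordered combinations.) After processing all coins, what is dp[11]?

after  coin     0     1     2     3     4     5     6     7     8     9    10    11
          2     1     0     1     0     1     0     1     0     1     0     1     0
          3     1     0     1     1     1     1     2     1     2     2     2     2
          6     1     0     1     1     1     1     3     1     3     3     3     3

3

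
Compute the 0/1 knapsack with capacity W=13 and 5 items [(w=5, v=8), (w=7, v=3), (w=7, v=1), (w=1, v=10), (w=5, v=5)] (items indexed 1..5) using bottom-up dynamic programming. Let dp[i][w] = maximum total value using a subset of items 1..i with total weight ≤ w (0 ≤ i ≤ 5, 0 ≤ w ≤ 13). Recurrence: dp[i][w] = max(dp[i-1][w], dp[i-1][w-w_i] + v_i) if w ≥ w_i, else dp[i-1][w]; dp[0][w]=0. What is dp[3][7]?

i\w   0   1   2   3   4   5   6   7   8   9  10  11  12  13
  0   0   0   0   0   0   0   0   0   0   0   0   0   0   0
  1   0   0   0   0   0   8   8   8   8   8   8   8   8   8
  2   0   0   0   0   0   8   8   8   8   8   8   8  11  11
  3   0   0   0   0   0   8   8   8   8   8   8   8  11  11
  4   0  10  10  10  10  10  18  18  18  18  18  18  18  21
  5   0  10  10  10  10  10  18  18  18  18  18  23  23  23

8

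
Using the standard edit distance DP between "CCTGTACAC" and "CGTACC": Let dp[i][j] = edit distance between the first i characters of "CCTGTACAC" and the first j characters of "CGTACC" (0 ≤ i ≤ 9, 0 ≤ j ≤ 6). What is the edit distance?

   ''  C  G  T  A  C  C
''  0  1  2  3  4  5  6
 C  1  0  1  2  3  4  5
 C  2  1  1  2  3  3  4
 T  3  2  2  1  2  3  4
 G  4  3  2  2  2  3  4
 T  5  4  3  2  3  3  4
 A  6  5  4  3  2  3  4
 C  7  6  5  4  3  2  3
 A  8  7  6  5  4  3  3
 C  9  8  7  6  5  4  3

3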